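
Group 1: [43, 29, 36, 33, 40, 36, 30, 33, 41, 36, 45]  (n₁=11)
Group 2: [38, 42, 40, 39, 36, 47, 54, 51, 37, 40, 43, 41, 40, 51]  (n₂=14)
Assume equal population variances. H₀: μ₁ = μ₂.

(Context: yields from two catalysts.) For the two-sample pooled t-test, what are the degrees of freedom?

degrees of freedom = 23

df = n₁ + n₂ − 2 = 11 + 14 − 2 = 23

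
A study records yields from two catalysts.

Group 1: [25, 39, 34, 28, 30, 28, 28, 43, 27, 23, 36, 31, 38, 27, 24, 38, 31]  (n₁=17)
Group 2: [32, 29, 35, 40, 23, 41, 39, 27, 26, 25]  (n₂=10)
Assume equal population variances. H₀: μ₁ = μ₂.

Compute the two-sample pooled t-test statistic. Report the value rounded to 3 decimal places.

test statistic = -0.213

x̄₁=31.176, s₁=5.855, n₁=17
x̄₂=31.700, s₂=6.684, n₂=10
s_p² = [16·5.855² + 9·6.684²]/25 = 38.0228
SE = √(s_p²·(1/17+1/10)) = 2.4574
t = (31.176−31.700)/2.4574 = -0.2130
df = 25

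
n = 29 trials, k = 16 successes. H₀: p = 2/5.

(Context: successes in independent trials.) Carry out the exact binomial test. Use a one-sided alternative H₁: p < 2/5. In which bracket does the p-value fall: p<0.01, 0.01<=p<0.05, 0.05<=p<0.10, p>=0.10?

Exact binomial: n=29, k=16, p₀=2/5=0.4000
P(X≤16) from Σ C(n,i)·p₀^i·(1−p₀)^(n−i)
p-value (one-sided, H₁ less) = 0.96712
→ bracket: p>=0.10

p-value bracket: p>=0.10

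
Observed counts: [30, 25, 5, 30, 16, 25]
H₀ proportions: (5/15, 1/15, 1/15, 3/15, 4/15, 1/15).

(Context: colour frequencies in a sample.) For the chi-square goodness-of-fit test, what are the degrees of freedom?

degrees of freedom = 5

df = k − 1 = 6 − 1 = 5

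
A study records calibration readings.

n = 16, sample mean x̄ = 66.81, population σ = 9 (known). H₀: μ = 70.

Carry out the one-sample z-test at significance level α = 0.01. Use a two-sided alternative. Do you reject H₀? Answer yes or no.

reject H₀: no

SE = σ/√n = 9/√16 = 2.2500
z = (x̄−μ₀)/SE = (66.81−70)/2.2500 = -1.4178
p-value (two-sided) = 0.15626
At α=0.01: p ≥ α → fail to reject H₀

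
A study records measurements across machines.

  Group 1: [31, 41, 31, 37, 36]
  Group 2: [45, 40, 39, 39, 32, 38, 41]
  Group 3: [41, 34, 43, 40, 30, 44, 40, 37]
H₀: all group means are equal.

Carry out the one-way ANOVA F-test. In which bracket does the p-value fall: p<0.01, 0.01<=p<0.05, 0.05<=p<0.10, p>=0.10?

Group means [35.20, 39.14, 38.62], grand mean 37.950
SSB = Σnᵢ(x̄ᵢ−x̄)² = 51.418; SSW = ΣΣ(x−x̄ᵢ)² = 319.532
MSB = 51.418/2 = 25.7089; MSW = 319.532/17 = 18.7960
F = MSB/MSW = 1.3678
df = (2, 17)
p-value (upper-tail) = 0.28132
→ bracket: p>=0.10

p-value bracket: p>=0.10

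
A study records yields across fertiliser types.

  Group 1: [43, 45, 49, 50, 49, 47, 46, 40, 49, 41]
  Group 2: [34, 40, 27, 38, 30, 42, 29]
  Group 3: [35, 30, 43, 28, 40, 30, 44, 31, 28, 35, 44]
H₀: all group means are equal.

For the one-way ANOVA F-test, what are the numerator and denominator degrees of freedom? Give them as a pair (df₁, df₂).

degrees of freedom = [2, 25]

k = 3 groups, N = 28 total
df = (k−1, N−k) = (3−1, 28−3) = (2, 25)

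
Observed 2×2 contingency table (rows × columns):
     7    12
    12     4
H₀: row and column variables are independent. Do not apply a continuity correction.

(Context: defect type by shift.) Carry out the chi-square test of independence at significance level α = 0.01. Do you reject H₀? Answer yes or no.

Row totals [19, 16], col totals [19, 16], n=35
χ² = (7−10.31)²/10.31 + (12−8.69)²/8.69 + (12−8.69)²/8.69 + (4−7.31)²/7.31 = 5.0961
df = 1
p-value (upper-tail) = 0.02398
At α=0.01: p ≥ α → fail to reject H₀

reject H₀: no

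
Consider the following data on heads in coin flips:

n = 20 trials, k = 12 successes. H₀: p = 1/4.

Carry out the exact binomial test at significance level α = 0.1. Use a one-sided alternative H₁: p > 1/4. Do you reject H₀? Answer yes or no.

reject H₀: yes

Exact binomial: n=20, k=12, p₀=1/4=0.2500
P(X≥12) from Σ C(n,i)·p₀^i·(1−p₀)^(n−i)
p-value (one-sided, H₁ greater) = 0.00094
At α=0.1: p < α → reject H₀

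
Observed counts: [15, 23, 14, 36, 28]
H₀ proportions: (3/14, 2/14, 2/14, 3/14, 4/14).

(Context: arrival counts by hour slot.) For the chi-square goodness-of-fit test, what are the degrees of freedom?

degrees of freedom = 4

df = k − 1 = 5 − 1 = 4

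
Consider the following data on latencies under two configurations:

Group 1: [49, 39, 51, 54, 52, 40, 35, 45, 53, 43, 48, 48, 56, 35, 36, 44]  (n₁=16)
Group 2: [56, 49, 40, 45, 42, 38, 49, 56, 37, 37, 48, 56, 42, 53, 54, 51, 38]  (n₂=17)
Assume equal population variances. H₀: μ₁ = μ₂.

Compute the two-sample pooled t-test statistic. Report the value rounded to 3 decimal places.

test statistic = -0.419

x̄₁=45.500, s₁=6.967, n₁=16
x̄₂=46.529, s₂=7.134, n₂=17
s_p² = [15·6.967² + 16·7.134²]/31 = 49.7495
SE = √(s_p²·(1/16+1/17)) = 2.4568
t = (45.500−46.529)/2.4568 = -0.4190
df = 31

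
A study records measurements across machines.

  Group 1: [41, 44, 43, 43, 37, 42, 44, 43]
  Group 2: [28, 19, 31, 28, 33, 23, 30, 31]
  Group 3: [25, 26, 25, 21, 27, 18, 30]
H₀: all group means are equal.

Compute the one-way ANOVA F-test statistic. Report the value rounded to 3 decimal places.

Group means [42.12, 27.88, 24.57], grand mean 31.826
SSB = Σnᵢ(x̄ᵢ−x̄)² = 1341.840; SSW = ΣΣ(x−x̄ᵢ)² = 283.464
MSB = 1341.840/2 = 670.9200; MSW = 283.464/20 = 14.1732
F = MSB/MSW = 47.3372
df = (2, 20)

test statistic = 47.337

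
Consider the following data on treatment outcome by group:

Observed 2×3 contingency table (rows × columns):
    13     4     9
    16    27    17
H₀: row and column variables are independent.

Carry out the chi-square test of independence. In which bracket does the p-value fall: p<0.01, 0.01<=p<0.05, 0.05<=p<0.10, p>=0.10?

Row totals [26, 60], col totals [29, 31, 26], n=86
χ² = (13−8.77)²/8.77 + (4−9.37)²/9.37 + (9−7.86)²/7.86 + (16−20.23)²/20.23 + (27−21.63)²/21.63 + (17−18.14)²/18.14 = 7.5792
df = 2
p-value (upper-tail) = 0.02261
→ bracket: 0.01<=p<0.05

p-value bracket: 0.01<=p<0.05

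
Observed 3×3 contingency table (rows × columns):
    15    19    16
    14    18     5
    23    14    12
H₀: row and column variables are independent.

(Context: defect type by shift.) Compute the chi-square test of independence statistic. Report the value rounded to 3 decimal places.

Row totals [50, 37, 49], col totals [52, 51, 33], n=136
χ² = (15−19.12)²/19.12 + (19−18.75)²/18.75 + (16−12.13)²/12.13 + (14−14.15)²/14.15 + (18−13.88)²/13.88 + (5−8.98)²/8.98 + (23−18.74)²/18.74 + (14−18.38)²/18.38 + (12−11.89)²/11.89 = 7.1271
df = 4

test statistic = 7.127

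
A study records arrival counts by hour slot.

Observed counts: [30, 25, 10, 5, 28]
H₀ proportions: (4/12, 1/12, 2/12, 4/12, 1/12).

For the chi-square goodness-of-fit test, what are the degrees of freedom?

df = k − 1 = 5 − 1 = 4

degrees of freedom = 4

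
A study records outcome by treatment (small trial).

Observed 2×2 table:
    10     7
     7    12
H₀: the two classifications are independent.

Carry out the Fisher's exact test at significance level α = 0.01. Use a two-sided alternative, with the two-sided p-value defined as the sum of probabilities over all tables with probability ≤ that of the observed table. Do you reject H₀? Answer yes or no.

reject H₀: no

Margins: r₁=17, r₂=19, c₁=17, c₂=19, n=36
p_obs = C(17,10)·C(19,7)/C(36,17); sum pmf over tables with pmf ≤ p_obs
p-value (two-sided) = 0.31612
At α=0.01: p ≥ α → fail to reject H₀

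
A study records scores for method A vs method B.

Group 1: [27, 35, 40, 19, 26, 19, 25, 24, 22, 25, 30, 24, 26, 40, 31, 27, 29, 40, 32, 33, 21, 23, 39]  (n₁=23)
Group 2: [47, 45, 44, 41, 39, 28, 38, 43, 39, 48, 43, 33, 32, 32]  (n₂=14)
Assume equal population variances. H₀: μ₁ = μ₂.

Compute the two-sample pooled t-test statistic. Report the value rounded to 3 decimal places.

x̄₁=28.565, s₁=6.680, n₁=23
x̄₂=39.429, s₂=6.173, n₂=14
s_p² = [22·6.680² + 13·6.173²]/35 = 42.2023
SE = √(s_p²·(1/23+1/14)) = 2.2021
t = (28.565−39.429)/2.2021 = -4.9331
df = 35

test statistic = -4.933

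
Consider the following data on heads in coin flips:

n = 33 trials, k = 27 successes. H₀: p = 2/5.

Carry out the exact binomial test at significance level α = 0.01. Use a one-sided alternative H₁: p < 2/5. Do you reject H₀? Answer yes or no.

reject H₀: no

Exact binomial: n=33, k=27, p₀=2/5=0.4000
P(X≤27) from Σ C(n,i)·p₀^i·(1−p₀)^(n−i)
p-value (one-sided, H₁ less) = 1.00000
At α=0.01: p ≥ α → fail to reject H₀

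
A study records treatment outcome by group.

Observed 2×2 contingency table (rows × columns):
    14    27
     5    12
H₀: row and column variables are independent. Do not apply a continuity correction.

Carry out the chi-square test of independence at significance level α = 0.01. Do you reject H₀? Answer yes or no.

Row totals [41, 17], col totals [19, 39], n=58
χ² = (14−13.43)²/13.43 + (27−27.57)²/27.57 + (5−5.57)²/5.57 + (12−11.43)²/11.43 = 0.1223
df = 1
p-value (upper-tail) = 0.72656
At α=0.01: p ≥ α → fail to reject H₀

reject H₀: no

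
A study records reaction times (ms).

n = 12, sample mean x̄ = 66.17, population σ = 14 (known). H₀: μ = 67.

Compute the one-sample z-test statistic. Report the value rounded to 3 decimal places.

test statistic = -0.205

SE = σ/√n = 14/√12 = 4.0415
z = (x̄−μ₀)/SE = (66.17−67)/4.0415 = -0.2054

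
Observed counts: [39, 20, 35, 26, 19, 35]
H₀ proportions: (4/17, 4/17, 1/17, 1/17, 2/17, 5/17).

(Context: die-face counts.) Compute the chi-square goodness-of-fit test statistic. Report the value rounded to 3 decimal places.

n = 174; E_i = n·p_i = [40.94, 40.94, 10.24, 10.24, 20.47, 51.18]
χ² = (39−40.94)²/40.94 + (20−40.94)²/40.94 + (35−10.24)²/10.24 + (26−10.24)²/10.24 + (19−20.47)²/20.47 + (35−51.18)²/51.18 = 100.2227
df = 5

test statistic = 100.223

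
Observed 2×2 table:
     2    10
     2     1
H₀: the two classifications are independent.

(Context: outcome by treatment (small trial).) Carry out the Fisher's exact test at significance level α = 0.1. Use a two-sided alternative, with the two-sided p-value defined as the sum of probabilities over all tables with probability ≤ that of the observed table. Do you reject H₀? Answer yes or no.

Margins: r₁=12, r₂=3, c₁=4, c₂=11, n=15
p_obs = C(12,2)·C(3,2)/C(15,4); sum pmf over tables with pmf ≤ p_obs
p-value (two-sided) = 0.15385
At α=0.1: p ≥ α → fail to reject H₀

reject H₀: no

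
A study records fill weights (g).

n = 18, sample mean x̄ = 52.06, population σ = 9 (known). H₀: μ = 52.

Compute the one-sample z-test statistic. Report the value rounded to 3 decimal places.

SE = σ/√n = 9/√18 = 2.1213
z = (x̄−μ₀)/SE = (52.06−52)/2.1213 = 0.0283

test statistic = 0.028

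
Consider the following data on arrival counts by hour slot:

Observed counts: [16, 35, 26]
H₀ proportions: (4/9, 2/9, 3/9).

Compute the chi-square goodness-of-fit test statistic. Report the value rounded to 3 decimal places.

n = 77; E_i = n·p_i = [34.22, 17.11, 25.67]
χ² = (16−34.22)²/34.22 + (35−17.11)²/17.11 + (26−25.67)²/25.67 = 28.4091
df = 2

test statistic = 28.409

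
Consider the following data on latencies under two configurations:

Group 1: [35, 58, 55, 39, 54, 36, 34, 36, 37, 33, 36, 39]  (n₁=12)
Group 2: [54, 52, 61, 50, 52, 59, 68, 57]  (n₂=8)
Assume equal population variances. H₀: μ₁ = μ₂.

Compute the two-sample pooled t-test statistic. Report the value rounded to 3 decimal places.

x̄₁=41.000, s₁=9.055, n₁=12
x̄₂=56.625, s₂=5.951, n₂=8
s_p² = [11·9.055² + 7·5.951²]/18 = 63.8819
SE = √(s_p²·(1/12+1/8)) = 3.6481
t = (41.000−56.625)/3.6481 = -4.2830
df = 18

test statistic = -4.283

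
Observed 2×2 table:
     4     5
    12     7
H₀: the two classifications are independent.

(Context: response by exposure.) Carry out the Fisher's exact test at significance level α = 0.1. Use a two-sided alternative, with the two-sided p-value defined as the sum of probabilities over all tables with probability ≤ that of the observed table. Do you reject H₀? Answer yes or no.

Margins: r₁=9, r₂=19, c₁=16, c₂=12, n=28
p_obs = C(9,4)·C(19,12)/C(28,16); sum pmf over tables with pmf ≤ p_obs
p-value (two-sided) = 0.43188
At α=0.1: p ≥ α → fail to reject H₀

reject H₀: no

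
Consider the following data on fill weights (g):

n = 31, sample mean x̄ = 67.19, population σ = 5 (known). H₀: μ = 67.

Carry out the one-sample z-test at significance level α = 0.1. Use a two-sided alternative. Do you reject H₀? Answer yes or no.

reject H₀: no

SE = σ/√n = 5/√31 = 0.8980
z = (x̄−μ₀)/SE = (67.19−67)/0.8980 = 0.2116
p-value (two-sided) = 0.83244
At α=0.1: p ≥ α → fail to reject H₀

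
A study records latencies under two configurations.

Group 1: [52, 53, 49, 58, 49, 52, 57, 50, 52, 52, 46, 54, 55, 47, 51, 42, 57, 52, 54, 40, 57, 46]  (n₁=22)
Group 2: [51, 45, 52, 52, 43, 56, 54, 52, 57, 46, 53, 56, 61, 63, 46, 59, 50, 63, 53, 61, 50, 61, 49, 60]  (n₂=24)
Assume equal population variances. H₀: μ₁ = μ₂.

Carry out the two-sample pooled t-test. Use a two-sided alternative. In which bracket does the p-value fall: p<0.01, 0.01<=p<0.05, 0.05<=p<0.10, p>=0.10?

x̄₁=51.136, s₁=4.764, n₁=22
x̄₂=53.875, s₂=5.885, n₂=24
s_p² = [21·4.764² + 23·5.885²]/44 = 28.9367
SE = √(s_p²·(1/22+1/24)) = 1.5878
t = (51.136−53.875)/1.5878 = -1.7248
df = 44
p-value (two-sided) = 0.09158
→ bracket: 0.05<=p<0.10

p-value bracket: 0.05<=p<0.10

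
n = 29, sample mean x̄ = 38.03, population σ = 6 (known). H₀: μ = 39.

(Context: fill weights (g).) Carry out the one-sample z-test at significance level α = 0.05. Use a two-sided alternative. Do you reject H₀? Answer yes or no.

SE = σ/√n = 6/√29 = 1.1142
z = (x̄−μ₀)/SE = (38.03−39)/1.1142 = -0.8706
p-value (two-sided) = 0.38397
At α=0.05: p ≥ α → fail to reject H₀

reject H₀: no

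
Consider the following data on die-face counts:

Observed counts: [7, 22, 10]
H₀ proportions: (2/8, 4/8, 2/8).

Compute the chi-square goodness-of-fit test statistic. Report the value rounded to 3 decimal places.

test statistic = 1.103

n = 39; E_i = n·p_i = [9.75, 19.50, 9.75]
χ² = (7−9.75)²/9.75 + (22−19.50)²/19.50 + (10−9.75)²/9.75 = 1.1026
df = 2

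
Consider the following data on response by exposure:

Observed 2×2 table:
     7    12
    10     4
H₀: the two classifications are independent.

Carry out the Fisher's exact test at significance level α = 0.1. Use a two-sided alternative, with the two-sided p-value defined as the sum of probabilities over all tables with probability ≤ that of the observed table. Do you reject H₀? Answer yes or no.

Margins: r₁=19, r₂=14, c₁=17, c₂=16, n=33
p_obs = C(19,7)·C(14,10)/C(33,17); sum pmf over tables with pmf ≤ p_obs
p-value (two-sided) = 0.07986
At α=0.1: p < α → reject H₀

reject H₀: yes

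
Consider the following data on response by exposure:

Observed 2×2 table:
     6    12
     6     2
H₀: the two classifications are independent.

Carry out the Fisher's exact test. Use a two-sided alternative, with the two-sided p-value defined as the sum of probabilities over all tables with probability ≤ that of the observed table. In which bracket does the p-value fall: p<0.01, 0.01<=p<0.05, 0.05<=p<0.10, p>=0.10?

p-value bracket: 0.05<=p<0.10

Margins: r₁=18, r₂=8, c₁=12, c₂=14, n=26
p_obs = C(18,6)·C(8,6)/C(26,12); sum pmf over tables with pmf ≤ p_obs
p-value (two-sided) = 0.08952
→ bracket: 0.05<=p<0.10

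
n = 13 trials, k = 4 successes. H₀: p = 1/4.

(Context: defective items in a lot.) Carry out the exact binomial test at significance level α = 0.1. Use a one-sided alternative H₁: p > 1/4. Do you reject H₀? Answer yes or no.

Exact binomial: n=13, k=4, p₀=1/4=0.2500
P(X≥4) from Σ C(n,i)·p₀^i·(1−p₀)^(n−i)
p-value (one-sided, H₁ greater) = 0.41575
At α=0.1: p ≥ α → fail to reject H₀

reject H₀: no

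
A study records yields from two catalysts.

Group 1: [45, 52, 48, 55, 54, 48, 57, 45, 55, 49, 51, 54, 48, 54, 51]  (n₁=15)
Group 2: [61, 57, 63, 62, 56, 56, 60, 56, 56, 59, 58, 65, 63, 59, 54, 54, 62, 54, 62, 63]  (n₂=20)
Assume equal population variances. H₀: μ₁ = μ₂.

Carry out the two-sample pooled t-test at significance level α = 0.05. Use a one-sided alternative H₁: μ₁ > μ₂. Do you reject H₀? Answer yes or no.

x̄₁=51.067, s₁=3.770, n₁=15
x̄₂=59.000, s₂=3.494, n₂=20
s_p² = [14·3.770² + 19·3.494²]/33 = 13.0586
SE = √(s_p²·(1/15+1/20)) = 1.2343
t = (51.067−59.000)/1.2343 = -6.4274
df = 33
p-value (one-sided, H₁ greater) = 1.00000
At α=0.05: p ≥ α → fail to reject H₀

reject H₀: no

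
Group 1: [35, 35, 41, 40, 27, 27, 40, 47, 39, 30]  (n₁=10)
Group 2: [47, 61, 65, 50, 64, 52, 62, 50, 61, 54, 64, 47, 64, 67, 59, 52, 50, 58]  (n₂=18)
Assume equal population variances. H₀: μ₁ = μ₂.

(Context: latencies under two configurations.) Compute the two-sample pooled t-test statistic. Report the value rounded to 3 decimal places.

test statistic = -7.935

x̄₁=36.100, s₁=6.557, n₁=10
x̄₂=57.056, s₂=6.769, n₂=18
s_p² = [9·6.557² + 17·6.769²]/26 = 44.8402
SE = √(s_p²·(1/10+1/18)) = 2.6410
t = (36.100−57.056)/2.6410 = -7.9346
df = 26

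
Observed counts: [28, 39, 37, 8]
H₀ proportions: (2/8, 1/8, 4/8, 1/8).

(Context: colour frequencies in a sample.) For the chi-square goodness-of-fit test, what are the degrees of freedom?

df = k − 1 = 4 − 1 = 3

degrees of freedom = 3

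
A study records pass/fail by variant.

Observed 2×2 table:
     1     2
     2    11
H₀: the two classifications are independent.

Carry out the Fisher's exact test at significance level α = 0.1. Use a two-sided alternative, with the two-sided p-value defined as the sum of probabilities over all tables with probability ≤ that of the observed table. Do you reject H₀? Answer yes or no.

Margins: r₁=3, r₂=13, c₁=3, c₂=13, n=16
p_obs = C(3,1)·C(13,2)/C(16,3); sum pmf over tables with pmf ≤ p_obs
p-value (two-sided) = 0.48929
At α=0.1: p ≥ α → fail to reject H₀

reject H₀: no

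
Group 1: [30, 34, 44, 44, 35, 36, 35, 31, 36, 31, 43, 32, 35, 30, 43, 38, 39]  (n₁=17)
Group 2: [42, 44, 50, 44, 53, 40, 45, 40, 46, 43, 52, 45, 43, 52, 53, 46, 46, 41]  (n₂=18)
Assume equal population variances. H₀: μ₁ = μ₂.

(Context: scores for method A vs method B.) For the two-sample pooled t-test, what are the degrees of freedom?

degrees of freedom = 33

df = n₁ + n₂ − 2 = 17 + 18 − 2 = 33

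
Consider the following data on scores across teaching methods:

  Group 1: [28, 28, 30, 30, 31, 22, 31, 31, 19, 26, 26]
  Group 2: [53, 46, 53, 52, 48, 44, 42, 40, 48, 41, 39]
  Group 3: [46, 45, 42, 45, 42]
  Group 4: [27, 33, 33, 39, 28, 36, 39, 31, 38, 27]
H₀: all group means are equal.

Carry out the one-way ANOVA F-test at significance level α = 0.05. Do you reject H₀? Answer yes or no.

reject H₀: yes

Group means [27.45, 46.00, 44.00, 33.10], grand mean 36.730
SSB = Σnᵢ(x̄ᵢ−x̄)² = 2287.670; SSW = ΣΣ(x−x̄ᵢ)² = 649.627
MSB = 2287.670/3 = 762.5567; MSW = 649.627/33 = 19.6857
F = MSB/MSW = 38.7366
df = (3, 33)
p-value (upper-tail) = 0.00000
At α=0.05: p < α → reject H₀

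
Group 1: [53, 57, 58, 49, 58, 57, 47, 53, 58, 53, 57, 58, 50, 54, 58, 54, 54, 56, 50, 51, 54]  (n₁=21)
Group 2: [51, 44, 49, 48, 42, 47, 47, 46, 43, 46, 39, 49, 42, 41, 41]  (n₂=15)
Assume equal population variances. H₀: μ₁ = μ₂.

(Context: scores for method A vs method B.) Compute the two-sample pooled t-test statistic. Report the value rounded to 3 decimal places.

x̄₁=54.238, s₁=3.375, n₁=21
x̄₂=45.000, s₂=3.566, n₂=15
s_p² = [20·3.375² + 14·3.566²]/34 = 11.9356
SE = √(s_p²·(1/21+1/15)) = 1.1679
t = (54.238−45.000)/1.1679 = 7.9098
df = 34

test statistic = 7.910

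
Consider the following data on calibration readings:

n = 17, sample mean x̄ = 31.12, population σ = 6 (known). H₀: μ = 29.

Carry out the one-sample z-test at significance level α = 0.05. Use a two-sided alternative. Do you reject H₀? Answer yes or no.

reject H₀: no

SE = σ/√n = 6/√17 = 1.4552
z = (x̄−μ₀)/SE = (31.12−29)/1.4552 = 1.4568
p-value (two-sided) = 0.14516
At α=0.05: p ≥ α → fail to reject H₀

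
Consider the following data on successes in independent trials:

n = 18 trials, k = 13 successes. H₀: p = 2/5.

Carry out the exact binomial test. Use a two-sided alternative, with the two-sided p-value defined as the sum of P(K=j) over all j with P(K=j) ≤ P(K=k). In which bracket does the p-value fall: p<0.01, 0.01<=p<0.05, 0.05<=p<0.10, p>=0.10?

Exact binomial: n=18, k=13, p₀=2/5=0.4000
P(X=j) = C(n,j)·p₀^j·(1−p₀)^(n−j); p = Σ P(X=j) over j with P(X=j) ≤ P(X=13)
p-value (two-sided) = 0.00707
→ bracket: p<0.01

p-value bracket: p<0.01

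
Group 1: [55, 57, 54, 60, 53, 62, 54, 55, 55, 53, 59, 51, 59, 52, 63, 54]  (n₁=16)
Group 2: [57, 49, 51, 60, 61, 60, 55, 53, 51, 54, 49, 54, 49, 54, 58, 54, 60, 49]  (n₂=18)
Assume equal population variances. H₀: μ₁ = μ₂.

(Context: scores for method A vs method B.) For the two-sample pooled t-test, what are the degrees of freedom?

degrees of freedom = 32

df = n₁ + n₂ − 2 = 16 + 18 − 2 = 32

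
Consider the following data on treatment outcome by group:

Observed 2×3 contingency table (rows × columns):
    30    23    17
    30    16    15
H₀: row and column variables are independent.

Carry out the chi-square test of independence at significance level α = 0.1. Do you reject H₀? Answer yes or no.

Row totals [70, 61], col totals [60, 39, 32], n=131
χ² = (30−32.06)²/32.06 + (23−20.84)²/20.84 + (17−17.10)²/17.10 + (30−27.94)²/27.94 + (16−18.16)²/18.16 + (15−14.90)²/14.90 = 0.7667
df = 2
p-value (upper-tail) = 0.68157
At α=0.1: p ≥ α → fail to reject H₀

reject H₀: no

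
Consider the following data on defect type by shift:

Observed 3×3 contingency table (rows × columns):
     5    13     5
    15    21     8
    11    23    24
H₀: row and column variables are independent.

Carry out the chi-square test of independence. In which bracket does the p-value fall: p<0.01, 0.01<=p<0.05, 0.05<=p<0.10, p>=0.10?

Row totals [23, 44, 58], col totals [31, 57, 37], n=125
χ² = (5−5.70)²/5.70 + (13−10.49)²/10.49 + (5−6.81)²/6.81 + (15−10.91)²/10.91 + (21−20.06)²/20.06 + (8−13.02)²/13.02 + (11−14.38)²/14.38 + (23−26.45)²/26.45 + (24−17.17)²/17.17 = 8.6463
df = 4
p-value (upper-tail) = 0.07057
→ bracket: 0.05<=p<0.10

p-value bracket: 0.05<=p<0.10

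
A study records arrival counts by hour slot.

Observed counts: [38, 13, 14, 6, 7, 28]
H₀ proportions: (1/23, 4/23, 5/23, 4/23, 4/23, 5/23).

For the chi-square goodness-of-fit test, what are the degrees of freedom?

degrees of freedom = 5

df = k − 1 = 6 − 1 = 5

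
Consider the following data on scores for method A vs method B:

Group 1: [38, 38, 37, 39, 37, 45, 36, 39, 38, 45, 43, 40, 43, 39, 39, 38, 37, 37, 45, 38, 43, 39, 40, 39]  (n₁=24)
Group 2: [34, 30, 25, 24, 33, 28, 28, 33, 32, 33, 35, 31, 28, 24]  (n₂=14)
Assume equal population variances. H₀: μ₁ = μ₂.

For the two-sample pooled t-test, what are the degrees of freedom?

df = n₁ + n₂ − 2 = 24 + 14 − 2 = 36

degrees of freedom = 36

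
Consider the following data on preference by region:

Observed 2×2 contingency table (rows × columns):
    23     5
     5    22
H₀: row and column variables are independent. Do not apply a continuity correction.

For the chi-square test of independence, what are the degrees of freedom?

df = (r−1)(c−1) = (2−1)·(2−1) = 1

degrees of freedom = 1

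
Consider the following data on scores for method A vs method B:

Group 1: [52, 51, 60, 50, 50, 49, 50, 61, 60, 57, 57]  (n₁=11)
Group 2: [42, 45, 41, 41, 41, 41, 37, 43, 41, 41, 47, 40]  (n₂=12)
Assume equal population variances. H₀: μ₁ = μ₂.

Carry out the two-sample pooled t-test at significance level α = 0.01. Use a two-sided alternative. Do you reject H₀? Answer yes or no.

reject H₀: yes

x̄₁=54.273, s₁=4.735, n₁=11
x̄₂=41.667, s₂=2.498, n₂=12
s_p² = [10·4.735² + 11·2.498²]/21 = 13.9452
SE = √(s_p²·(1/11+1/12)) = 1.5588
t = (54.273−41.667)/1.5588 = 8.0871
df = 21
p-value (two-sided) = 0.00000
At α=0.01: p < α → reject H₀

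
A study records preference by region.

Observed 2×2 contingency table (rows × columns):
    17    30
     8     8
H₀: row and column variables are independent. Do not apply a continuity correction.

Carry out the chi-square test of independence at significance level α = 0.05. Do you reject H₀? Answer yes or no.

Row totals [47, 16], col totals [25, 38], n=63
χ² = (17−18.65)²/18.65 + (30−28.35)²/28.35 + (8−6.35)²/6.35 + (8−9.65)²/9.65 = 0.9538
df = 1
p-value (upper-tail) = 0.32875
At α=0.05: p ≥ α → fail to reject H₀

reject H₀: no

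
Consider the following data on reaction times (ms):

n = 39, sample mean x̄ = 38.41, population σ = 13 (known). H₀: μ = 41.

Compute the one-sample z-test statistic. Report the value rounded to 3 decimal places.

SE = σ/√n = 13/√39 = 2.0817
z = (x̄−μ₀)/SE = (38.41−41)/2.0817 = -1.2442

test statistic = -1.244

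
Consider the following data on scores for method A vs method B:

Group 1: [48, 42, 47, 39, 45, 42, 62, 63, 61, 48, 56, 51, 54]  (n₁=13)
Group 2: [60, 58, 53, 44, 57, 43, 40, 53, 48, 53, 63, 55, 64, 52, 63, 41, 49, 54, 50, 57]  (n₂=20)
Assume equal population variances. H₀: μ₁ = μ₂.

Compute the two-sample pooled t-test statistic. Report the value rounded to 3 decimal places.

x̄₁=50.615, s₁=8.026, n₁=13
x̄₂=52.850, s₂=7.169, n₂=20
s_p² = [12·8.026² + 19·7.169²]/31 = 56.4396
SE = √(s_p²·(1/13+1/20)) = 2.6765
t = (50.615−52.850)/2.6765 = -0.8349
df = 31

test statistic = -0.835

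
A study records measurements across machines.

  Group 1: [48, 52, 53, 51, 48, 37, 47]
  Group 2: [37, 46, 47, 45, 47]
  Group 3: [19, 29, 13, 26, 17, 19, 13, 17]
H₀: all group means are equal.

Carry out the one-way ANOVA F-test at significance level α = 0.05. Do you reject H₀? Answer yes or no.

reject H₀: yes

Group means [48.00, 44.40, 19.12], grand mean 35.550
SSB = Σnᵢ(x̄ᵢ−x̄)² = 3634.875; SSW = ΣΣ(x−x̄ᵢ)² = 472.075
MSB = 3634.875/2 = 1817.4375; MSW = 472.075/17 = 27.7691
F = MSB/MSW = 65.4482
df = (2, 17)
p-value (upper-tail) = 0.00000
At α=0.05: p < α → reject H₀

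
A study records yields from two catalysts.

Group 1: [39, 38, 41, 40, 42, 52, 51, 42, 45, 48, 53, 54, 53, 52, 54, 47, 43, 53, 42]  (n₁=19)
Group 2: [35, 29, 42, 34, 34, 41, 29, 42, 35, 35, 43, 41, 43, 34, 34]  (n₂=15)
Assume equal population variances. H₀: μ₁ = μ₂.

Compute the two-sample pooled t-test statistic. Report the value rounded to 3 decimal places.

test statistic = 5.412

x̄₁=46.789, s₁=5.760, n₁=19
x̄₂=36.733, s₂=4.847, n₂=15
s_p² = [18·5.760² + 14·4.847²]/32 = 28.9404
SE = √(s_p²·(1/19+1/15)) = 1.8581
t = (46.789−36.733)/1.8581 = 5.4121
df = 32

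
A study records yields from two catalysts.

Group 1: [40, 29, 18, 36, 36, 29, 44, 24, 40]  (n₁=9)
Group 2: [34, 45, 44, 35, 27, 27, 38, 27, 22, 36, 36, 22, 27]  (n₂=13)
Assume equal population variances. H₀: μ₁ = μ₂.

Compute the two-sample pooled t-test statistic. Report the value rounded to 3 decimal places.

test statistic = 0.168

x̄₁=32.889, s₁=8.477, n₁=9
x̄₂=32.308, s₂=7.598, n₂=13
s_p² = [8·8.477² + 12·7.598²]/20 = 63.3829
SE = √(s_p²·(1/9+1/13)) = 3.4523
t = (32.889−32.308)/3.4523 = 0.1684
df = 20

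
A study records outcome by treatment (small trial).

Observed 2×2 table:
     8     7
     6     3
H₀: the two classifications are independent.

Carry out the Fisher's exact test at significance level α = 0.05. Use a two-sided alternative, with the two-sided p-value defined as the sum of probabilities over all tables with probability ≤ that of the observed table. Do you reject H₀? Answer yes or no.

Margins: r₁=15, r₂=9, c₁=14, c₂=10, n=24
p_obs = C(15,8)·C(9,6)/C(24,14); sum pmf over tables with pmf ≤ p_obs
p-value (two-sided) = 0.67846
At α=0.05: p ≥ α → fail to reject H₀

reject H₀: no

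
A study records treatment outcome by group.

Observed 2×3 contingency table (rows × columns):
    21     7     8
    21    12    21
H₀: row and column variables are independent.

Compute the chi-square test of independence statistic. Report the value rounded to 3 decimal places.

Row totals [36, 54], col totals [42, 19, 29], n=90
χ² = (21−16.80)²/16.80 + (7−7.60)²/7.60 + (8−11.60)²/11.60 + (21−25.20)²/25.20 + (12−11.40)²/11.40 + (21−17.40)²/17.40 = 3.6910
df = 2

test statistic = 3.691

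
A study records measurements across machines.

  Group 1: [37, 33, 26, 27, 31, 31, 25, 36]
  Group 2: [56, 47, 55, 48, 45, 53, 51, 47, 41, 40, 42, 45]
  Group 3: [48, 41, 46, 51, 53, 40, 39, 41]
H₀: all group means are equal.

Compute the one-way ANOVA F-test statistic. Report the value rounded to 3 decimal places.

Group means [30.75, 47.50, 44.88], grand mean 41.964
SSB = Σnᵢ(x̄ᵢ−x̄)² = 1441.589; SSW = ΣΣ(x−x̄ᵢ)² = 657.375
MSB = 1441.589/2 = 720.7946; MSW = 657.375/25 = 26.2950
F = MSB/MSW = 27.4119
df = (2, 25)

test statistic = 27.412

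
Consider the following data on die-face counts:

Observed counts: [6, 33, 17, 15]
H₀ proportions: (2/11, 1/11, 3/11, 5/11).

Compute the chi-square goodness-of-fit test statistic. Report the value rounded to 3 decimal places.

n = 71; E_i = n·p_i = [12.91, 6.45, 19.36, 32.27]
χ² = (6−12.91)²/12.91 + (33−6.45)²/6.45 + (17−19.36)²/19.36 + (15−32.27)²/32.27 = 122.4038
df = 3

test statistic = 122.404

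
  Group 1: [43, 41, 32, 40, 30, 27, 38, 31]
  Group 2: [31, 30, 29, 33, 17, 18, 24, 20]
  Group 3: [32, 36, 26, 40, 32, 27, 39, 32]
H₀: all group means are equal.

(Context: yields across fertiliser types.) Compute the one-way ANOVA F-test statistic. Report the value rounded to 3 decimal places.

Group means [35.25, 25.25, 33.00], grand mean 31.167
SSB = Σnᵢ(x̄ᵢ−x̄)² = 440.333; SSW = ΣΣ(x−x̄ᵢ)² = 709.000
MSB = 440.333/2 = 220.1667; MSW = 709.000/21 = 33.7619
F = MSB/MSW = 6.5212
df = (2, 21)

test statistic = 6.521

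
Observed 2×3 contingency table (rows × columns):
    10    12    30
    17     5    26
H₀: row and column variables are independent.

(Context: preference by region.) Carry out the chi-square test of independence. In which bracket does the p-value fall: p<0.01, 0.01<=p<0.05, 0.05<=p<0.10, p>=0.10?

Row totals [52, 48], col totals [27, 17, 56], n=100
χ² = (10−14.04)²/14.04 + (12−8.84)²/8.84 + (30−29.12)²/29.12 + (17−12.96)²/12.96 + (5−8.16)²/8.16 + (26−26.88)²/26.88 = 4.8306
df = 2
p-value (upper-tail) = 0.08934
→ bracket: 0.05<=p<0.10

p-value bracket: 0.05<=p<0.10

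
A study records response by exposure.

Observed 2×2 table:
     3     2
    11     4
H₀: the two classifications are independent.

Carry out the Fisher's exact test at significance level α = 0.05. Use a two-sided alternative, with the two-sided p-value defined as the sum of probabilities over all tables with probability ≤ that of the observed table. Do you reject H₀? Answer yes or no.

Margins: r₁=5, r₂=15, c₁=14, c₂=6, n=20
p_obs = C(5,3)·C(15,11)/C(20,14); sum pmf over tables with pmf ≤ p_obs
p-value (two-sided) = 0.61262
At α=0.05: p ≥ α → fail to reject H₀

reject H₀: no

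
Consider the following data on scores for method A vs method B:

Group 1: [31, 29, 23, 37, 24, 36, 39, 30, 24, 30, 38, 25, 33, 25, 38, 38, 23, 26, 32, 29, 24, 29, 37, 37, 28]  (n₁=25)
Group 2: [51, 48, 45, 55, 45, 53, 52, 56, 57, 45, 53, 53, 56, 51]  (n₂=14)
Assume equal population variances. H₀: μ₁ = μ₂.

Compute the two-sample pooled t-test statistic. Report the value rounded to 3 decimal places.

x̄₁=30.600, s₁=5.553, n₁=25
x̄₂=51.429, s₂=4.201, n₂=14
s_p² = [24·5.553² + 13·4.201²]/37 = 26.2008
SE = √(s_p²·(1/25+1/14)) = 1.7087
t = (30.600−51.429)/1.7087 = -12.1900
df = 37

test statistic = -12.190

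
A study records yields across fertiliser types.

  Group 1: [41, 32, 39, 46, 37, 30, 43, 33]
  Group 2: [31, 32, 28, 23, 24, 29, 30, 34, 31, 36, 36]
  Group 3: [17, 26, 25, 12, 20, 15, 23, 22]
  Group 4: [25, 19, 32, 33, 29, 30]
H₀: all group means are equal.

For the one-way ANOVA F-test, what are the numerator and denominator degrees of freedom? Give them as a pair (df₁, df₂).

k = 4 groups, N = 33 total
df = (k−1, N−k) = (4−1, 33−4) = (3, 29)

degrees of freedom = [3, 29]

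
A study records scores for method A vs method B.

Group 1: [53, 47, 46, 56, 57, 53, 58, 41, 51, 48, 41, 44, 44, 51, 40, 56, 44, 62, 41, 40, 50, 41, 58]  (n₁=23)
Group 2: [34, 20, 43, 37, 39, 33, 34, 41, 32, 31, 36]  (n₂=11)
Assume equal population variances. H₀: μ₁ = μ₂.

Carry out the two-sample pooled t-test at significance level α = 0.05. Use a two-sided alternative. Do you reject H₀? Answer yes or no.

x̄₁=48.783, s₁=6.875, n₁=23
x̄₂=34.545, s₂=6.121, n₂=11
s_p² = [22·6.875² + 10·6.121²]/32 = 44.2075
SE = √(s_p²·(1/23+1/11)) = 2.4374
t = (48.783−34.545)/2.4374 = 5.8411
df = 32
p-value (two-sided) = 0.00000
At α=0.05: p < α → reject H₀

reject H₀: yes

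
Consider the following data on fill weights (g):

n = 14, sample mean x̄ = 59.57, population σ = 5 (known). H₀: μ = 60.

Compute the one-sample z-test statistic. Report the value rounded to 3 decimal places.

SE = σ/√n = 5/√14 = 1.3363
z = (x̄−μ₀)/SE = (59.57−60)/1.3363 = -0.3218

test statistic = -0.322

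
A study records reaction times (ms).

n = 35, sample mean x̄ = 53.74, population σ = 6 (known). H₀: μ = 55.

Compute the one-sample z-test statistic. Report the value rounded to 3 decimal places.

test statistic = -1.242

SE = σ/√n = 6/√35 = 1.0142
z = (x̄−μ₀)/SE = (53.74−55)/1.0142 = -1.2424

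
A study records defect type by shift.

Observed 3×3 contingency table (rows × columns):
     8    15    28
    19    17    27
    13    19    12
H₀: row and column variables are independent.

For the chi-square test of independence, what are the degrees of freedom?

df = (r−1)(c−1) = (3−1)·(3−1) = 4

degrees of freedom = 4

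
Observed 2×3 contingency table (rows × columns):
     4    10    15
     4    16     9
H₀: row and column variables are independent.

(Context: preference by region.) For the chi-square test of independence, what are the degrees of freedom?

degrees of freedom = 2

df = (r−1)(c−1) = (2−1)·(3−1) = 2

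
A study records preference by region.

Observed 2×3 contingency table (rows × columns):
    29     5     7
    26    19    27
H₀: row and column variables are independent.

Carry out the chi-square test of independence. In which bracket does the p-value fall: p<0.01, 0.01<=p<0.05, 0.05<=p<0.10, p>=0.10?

Row totals [41, 72], col totals [55, 24, 34], n=113
χ² = (29−19.96)²/19.96 + (5−8.71)²/8.71 + (7−12.34)²/12.34 + (26−35.04)²/35.04 + (19−15.29)²/15.29 + (27−21.66)²/21.66 = 12.5339
df = 2
p-value (upper-tail) = 0.00190
→ bracket: p<0.01

p-value bracket: p<0.01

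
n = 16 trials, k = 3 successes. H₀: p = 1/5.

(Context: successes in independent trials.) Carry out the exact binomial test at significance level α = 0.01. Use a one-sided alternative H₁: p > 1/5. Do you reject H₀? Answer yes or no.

reject H₀: no

Exact binomial: n=16, k=3, p₀=1/5=0.2000
P(X≥3) from Σ C(n,i)·p₀^i·(1−p₀)^(n−i)
p-value (one-sided, H₁ greater) = 0.64816
At α=0.01: p ≥ α → fail to reject H₀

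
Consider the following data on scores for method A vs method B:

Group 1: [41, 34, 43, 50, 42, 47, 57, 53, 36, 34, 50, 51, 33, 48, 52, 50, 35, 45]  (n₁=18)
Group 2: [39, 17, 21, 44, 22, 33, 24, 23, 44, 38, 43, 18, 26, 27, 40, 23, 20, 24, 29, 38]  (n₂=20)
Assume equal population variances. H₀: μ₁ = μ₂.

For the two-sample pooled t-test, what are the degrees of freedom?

df = n₁ + n₂ − 2 = 18 + 20 − 2 = 36

degrees of freedom = 36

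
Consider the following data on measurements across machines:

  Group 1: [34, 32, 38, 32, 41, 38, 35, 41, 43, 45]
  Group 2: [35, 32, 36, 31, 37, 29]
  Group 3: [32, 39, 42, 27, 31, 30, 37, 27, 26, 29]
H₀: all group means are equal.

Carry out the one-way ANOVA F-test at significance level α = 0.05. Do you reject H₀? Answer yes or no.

Group means [37.90, 33.33, 32.00], grand mean 34.577
SSB = Σnᵢ(x̄ᵢ−x̄)² = 186.113; SSW = ΣΣ(x−x̄ᵢ)² = 512.233
MSB = 186.113/2 = 93.0564; MSW = 512.233/23 = 22.2710
F = MSB/MSW = 4.1784
df = (2, 23)
p-value (upper-tail) = 0.02832
At α=0.05: p < α → reject H₀

reject H₀: yes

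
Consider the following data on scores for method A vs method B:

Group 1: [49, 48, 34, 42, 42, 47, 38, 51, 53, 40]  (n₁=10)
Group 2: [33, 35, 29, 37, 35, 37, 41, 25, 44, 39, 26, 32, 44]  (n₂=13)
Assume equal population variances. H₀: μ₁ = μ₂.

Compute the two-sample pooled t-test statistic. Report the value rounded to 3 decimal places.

test statistic = 3.584

x̄₁=44.400, s₁=6.132, n₁=10
x̄₂=35.154, s₂=6.135, n₂=13
s_p² = [9·6.132² + 12·6.135²]/21 = 37.6234
SE = √(s_p²·(1/10+1/13)) = 2.5800
t = (44.400−35.154)/2.5800 = 3.5838
df = 21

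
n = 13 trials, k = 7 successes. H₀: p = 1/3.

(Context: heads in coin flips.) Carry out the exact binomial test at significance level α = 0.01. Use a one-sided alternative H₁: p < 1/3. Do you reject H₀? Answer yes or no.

Exact binomial: n=13, k=7, p₀=1/3=0.3333
P(X≤7) from Σ C(n,i)·p₀^i·(1−p₀)^(n−i)
p-value (one-sided, H₁ less) = 0.96535
At α=0.01: p ≥ α → fail to reject H₀

reject H₀: no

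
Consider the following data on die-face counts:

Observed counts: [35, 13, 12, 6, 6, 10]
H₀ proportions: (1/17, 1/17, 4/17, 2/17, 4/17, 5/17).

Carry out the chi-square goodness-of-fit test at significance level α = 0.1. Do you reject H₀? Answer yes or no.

n = 82; E_i = n·p_i = [4.82, 4.82, 19.29, 9.65, 19.29, 24.12]
χ² = (35−4.82)²/4.82 + (13−4.82)²/4.82 + (12−19.29)²/19.29 + (6−9.65)²/9.65 + (6−19.29)²/19.29 + (10−24.12)²/24.12 = 224.2073
df = 5
p-value (upper-tail) = 0.00000
At α=0.1: p < α → reject H₀

reject H₀: yes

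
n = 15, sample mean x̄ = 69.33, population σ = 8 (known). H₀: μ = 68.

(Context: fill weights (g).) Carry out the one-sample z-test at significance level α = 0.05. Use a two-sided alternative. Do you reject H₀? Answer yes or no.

SE = σ/√n = 8/√15 = 2.0656
z = (x̄−μ₀)/SE = (69.33−68)/2.0656 = 0.6439
p-value (two-sided) = 0.51965
At α=0.05: p ≥ α → fail to reject H₀

reject H₀: no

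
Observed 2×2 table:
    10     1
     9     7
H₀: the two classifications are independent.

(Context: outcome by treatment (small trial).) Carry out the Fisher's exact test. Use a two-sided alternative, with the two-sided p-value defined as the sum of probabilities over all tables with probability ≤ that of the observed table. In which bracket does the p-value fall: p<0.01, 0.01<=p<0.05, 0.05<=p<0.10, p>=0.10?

Margins: r₁=11, r₂=16, c₁=19, c₂=8, n=27
p_obs = C(11,10)·C(16,9)/C(27,19); sum pmf over tables with pmf ≤ p_obs
p-value (two-sided) = 0.08990
→ bracket: 0.05<=p<0.10

p-value bracket: 0.05<=p<0.10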